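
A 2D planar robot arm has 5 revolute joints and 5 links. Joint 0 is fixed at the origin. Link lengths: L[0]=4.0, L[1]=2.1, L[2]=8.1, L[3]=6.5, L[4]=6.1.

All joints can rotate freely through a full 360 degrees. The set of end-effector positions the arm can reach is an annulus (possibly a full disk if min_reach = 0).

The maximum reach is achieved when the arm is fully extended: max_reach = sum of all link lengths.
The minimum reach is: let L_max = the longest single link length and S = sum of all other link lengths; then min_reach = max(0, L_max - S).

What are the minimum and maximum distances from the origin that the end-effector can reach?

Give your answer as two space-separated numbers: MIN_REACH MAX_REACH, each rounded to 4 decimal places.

Answer: 0.0000 26.8000

Derivation:
Link lengths: [4.0, 2.1, 8.1, 6.5, 6.1]
max_reach = 4 + 2.1 + 8.1 + 6.5 + 6.1 = 26.8
L_max = max([4.0, 2.1, 8.1, 6.5, 6.1]) = 8.1
S (sum of others) = 26.8 - 8.1 = 18.7
min_reach = max(0, 8.1 - 18.7) = max(0, -10.6) = 0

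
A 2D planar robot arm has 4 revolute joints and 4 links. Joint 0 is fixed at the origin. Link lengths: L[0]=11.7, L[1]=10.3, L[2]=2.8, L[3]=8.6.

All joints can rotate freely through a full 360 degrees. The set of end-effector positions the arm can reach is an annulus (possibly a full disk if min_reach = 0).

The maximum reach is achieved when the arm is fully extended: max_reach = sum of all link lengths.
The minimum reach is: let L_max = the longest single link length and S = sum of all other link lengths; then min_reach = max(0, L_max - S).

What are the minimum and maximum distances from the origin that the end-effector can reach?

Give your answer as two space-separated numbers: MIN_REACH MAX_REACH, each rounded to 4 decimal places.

Link lengths: [11.7, 10.3, 2.8, 8.6]
max_reach = 11.7 + 10.3 + 2.8 + 8.6 = 33.4
L_max = max([11.7, 10.3, 2.8, 8.6]) = 11.7
S (sum of others) = 33.4 - 11.7 = 21.7
min_reach = max(0, 11.7 - 21.7) = max(0, -10) = 0

Answer: 0.0000 33.4000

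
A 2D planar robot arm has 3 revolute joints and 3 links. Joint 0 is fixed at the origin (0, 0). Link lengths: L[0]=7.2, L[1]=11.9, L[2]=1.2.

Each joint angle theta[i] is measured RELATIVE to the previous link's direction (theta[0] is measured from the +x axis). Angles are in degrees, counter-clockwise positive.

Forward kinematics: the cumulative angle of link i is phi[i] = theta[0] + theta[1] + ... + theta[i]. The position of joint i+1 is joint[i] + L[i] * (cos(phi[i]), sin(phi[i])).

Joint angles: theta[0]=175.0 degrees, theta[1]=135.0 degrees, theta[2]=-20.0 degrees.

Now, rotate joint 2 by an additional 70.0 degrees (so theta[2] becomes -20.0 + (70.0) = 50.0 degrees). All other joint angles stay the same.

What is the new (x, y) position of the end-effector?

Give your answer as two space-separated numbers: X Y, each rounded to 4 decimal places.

joint[0] = (0.0000, 0.0000)  (base)
link 0: phi[0] = 175 = 175 deg
  cos(175 deg) = -0.9962, sin(175 deg) = 0.0872
  joint[1] = (0.0000, 0.0000) + 7.2 * (-0.9962, 0.0872) = (0.0000 + -7.1726, 0.0000 + 0.6275) = (-7.1726, 0.6275)
link 1: phi[1] = 175 + 135 = 310 deg
  cos(310 deg) = 0.6428, sin(310 deg) = -0.7660
  joint[2] = (-7.1726, 0.6275) + 11.9 * (0.6428, -0.7660) = (-7.1726 + 7.6492, 0.6275 + -9.1159) = (0.4766, -8.4884)
link 2: phi[2] = 175 + 135 + 50 = 360 deg
  cos(360 deg) = 1.0000, sin(360 deg) = -0.0000
  joint[3] = (0.4766, -8.4884) + 1.2 * (1.0000, -0.0000) = (0.4766 + 1.2000, -8.4884 + -0.0000) = (1.6766, -8.4884)
End effector: (1.6766, -8.4884)

Answer: 1.6766 -8.4884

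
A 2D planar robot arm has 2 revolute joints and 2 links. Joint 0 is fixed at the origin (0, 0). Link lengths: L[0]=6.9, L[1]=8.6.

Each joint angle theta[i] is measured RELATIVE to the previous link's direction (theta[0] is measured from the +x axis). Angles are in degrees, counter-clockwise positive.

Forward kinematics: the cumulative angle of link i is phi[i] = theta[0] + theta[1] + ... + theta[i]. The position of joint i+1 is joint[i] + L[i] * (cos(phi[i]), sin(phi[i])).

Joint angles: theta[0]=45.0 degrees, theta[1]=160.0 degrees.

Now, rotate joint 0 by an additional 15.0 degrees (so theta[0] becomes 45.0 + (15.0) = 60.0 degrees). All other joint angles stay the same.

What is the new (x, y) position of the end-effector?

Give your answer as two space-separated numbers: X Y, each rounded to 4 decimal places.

joint[0] = (0.0000, 0.0000)  (base)
link 0: phi[0] = 60 = 60 deg
  cos(60 deg) = 0.5000, sin(60 deg) = 0.8660
  joint[1] = (0.0000, 0.0000) + 6.9 * (0.5000, 0.8660) = (0.0000 + 3.4500, 0.0000 + 5.9756) = (3.4500, 5.9756)
link 1: phi[1] = 60 + 160 = 220 deg
  cos(220 deg) = -0.7660, sin(220 deg) = -0.6428
  joint[2] = (3.4500, 5.9756) + 8.6 * (-0.7660, -0.6428) = (3.4500 + -6.5880, 5.9756 + -5.5280) = (-3.1380, 0.4476)
End effector: (-3.1380, 0.4476)

Answer: -3.1380 0.4476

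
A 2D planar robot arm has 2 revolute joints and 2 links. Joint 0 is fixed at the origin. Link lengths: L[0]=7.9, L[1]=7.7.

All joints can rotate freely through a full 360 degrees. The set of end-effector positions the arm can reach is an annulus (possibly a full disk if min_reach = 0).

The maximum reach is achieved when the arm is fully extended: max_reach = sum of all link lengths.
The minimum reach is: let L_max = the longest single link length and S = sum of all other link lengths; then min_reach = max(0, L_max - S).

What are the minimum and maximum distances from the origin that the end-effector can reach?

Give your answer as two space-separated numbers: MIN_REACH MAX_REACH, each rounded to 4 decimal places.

Answer: 0.2000 15.6000

Derivation:
Link lengths: [7.9, 7.7]
max_reach = 7.9 + 7.7 = 15.6
L_max = max([7.9, 7.7]) = 7.9
S (sum of others) = 15.6 - 7.9 = 7.7
min_reach = max(0, 7.9 - 7.7) = max(0, 0.2) = 0.2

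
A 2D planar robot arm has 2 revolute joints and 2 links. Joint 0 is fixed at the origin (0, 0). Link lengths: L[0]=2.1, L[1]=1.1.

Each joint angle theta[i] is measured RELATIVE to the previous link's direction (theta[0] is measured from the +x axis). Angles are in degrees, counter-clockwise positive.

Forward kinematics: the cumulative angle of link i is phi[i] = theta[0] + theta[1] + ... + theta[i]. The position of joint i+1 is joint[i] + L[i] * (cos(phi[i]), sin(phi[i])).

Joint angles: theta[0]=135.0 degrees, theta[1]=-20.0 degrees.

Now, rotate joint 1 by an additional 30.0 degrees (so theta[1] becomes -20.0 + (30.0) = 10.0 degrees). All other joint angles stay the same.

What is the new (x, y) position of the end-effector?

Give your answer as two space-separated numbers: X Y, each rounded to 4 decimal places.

Answer: -2.3860 2.1159

Derivation:
joint[0] = (0.0000, 0.0000)  (base)
link 0: phi[0] = 135 = 135 deg
  cos(135 deg) = -0.7071, sin(135 deg) = 0.7071
  joint[1] = (0.0000, 0.0000) + 2.1 * (-0.7071, 0.7071) = (0.0000 + -1.4849, 0.0000 + 1.4849) = (-1.4849, 1.4849)
link 1: phi[1] = 135 + 10 = 145 deg
  cos(145 deg) = -0.8192, sin(145 deg) = 0.5736
  joint[2] = (-1.4849, 1.4849) + 1.1 * (-0.8192, 0.5736) = (-1.4849 + -0.9011, 1.4849 + 0.6309) = (-2.3860, 2.1159)
End effector: (-2.3860, 2.1159)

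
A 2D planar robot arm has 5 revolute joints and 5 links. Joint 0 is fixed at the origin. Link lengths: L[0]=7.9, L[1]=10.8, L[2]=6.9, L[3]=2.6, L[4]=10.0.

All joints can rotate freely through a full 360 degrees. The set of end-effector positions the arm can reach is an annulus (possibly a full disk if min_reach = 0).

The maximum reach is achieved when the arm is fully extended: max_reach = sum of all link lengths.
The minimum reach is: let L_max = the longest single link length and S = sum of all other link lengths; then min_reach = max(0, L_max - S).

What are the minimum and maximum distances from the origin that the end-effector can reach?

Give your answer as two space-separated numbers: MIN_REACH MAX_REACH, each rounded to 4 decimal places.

Link lengths: [7.9, 10.8, 6.9, 2.6, 10.0]
max_reach = 7.9 + 10.8 + 6.9 + 2.6 + 10 = 38.2
L_max = max([7.9, 10.8, 6.9, 2.6, 10.0]) = 10.8
S (sum of others) = 38.2 - 10.8 = 27.4
min_reach = max(0, 10.8 - 27.4) = max(0, -16.6) = 0

Answer: 0.0000 38.2000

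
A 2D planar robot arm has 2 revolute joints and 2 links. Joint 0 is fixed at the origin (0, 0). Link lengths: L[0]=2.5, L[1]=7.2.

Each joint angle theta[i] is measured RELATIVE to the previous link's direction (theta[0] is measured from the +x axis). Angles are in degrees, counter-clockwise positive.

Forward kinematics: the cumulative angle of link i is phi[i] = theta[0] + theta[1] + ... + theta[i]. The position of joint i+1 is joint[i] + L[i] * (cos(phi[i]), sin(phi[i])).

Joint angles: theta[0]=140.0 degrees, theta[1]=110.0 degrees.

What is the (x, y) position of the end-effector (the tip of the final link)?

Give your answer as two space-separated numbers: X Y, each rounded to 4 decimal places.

Answer: -4.3777 -5.1588

Derivation:
joint[0] = (0.0000, 0.0000)  (base)
link 0: phi[0] = 140 = 140 deg
  cos(140 deg) = -0.7660, sin(140 deg) = 0.6428
  joint[1] = (0.0000, 0.0000) + 2.5 * (-0.7660, 0.6428) = (0.0000 + -1.9151, 0.0000 + 1.6070) = (-1.9151, 1.6070)
link 1: phi[1] = 140 + 110 = 250 deg
  cos(250 deg) = -0.3420, sin(250 deg) = -0.9397
  joint[2] = (-1.9151, 1.6070) + 7.2 * (-0.3420, -0.9397) = (-1.9151 + -2.4625, 1.6070 + -6.7658) = (-4.3777, -5.1588)
End effector: (-4.3777, -5.1588)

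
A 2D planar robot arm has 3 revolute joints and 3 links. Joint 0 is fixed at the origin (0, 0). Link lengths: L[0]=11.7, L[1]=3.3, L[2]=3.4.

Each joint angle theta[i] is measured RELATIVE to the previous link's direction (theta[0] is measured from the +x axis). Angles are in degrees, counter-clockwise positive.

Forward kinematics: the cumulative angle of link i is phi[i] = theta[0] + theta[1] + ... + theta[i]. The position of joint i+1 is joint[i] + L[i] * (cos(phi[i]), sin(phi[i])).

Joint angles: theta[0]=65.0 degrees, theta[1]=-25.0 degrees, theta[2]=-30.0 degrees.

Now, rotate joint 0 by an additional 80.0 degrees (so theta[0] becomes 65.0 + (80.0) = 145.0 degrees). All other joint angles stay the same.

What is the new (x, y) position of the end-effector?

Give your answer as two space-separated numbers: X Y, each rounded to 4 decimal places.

Answer: -11.2341 12.9687

Derivation:
joint[0] = (0.0000, 0.0000)  (base)
link 0: phi[0] = 145 = 145 deg
  cos(145 deg) = -0.8192, sin(145 deg) = 0.5736
  joint[1] = (0.0000, 0.0000) + 11.7 * (-0.8192, 0.5736) = (0.0000 + -9.5841, 0.0000 + 6.7108) = (-9.5841, 6.7108)
link 1: phi[1] = 145 + -25 = 120 deg
  cos(120 deg) = -0.5000, sin(120 deg) = 0.8660
  joint[2] = (-9.5841, 6.7108) + 3.3 * (-0.5000, 0.8660) = (-9.5841 + -1.6500, 6.7108 + 2.8579) = (-11.2341, 9.5687)
link 2: phi[2] = 145 + -25 + -30 = 90 deg
  cos(90 deg) = 0.0000, sin(90 deg) = 1.0000
  joint[3] = (-11.2341, 9.5687) + 3.4 * (0.0000, 1.0000) = (-11.2341 + 0.0000, 9.5687 + 3.4000) = (-11.2341, 12.9687)
End effector: (-11.2341, 12.9687)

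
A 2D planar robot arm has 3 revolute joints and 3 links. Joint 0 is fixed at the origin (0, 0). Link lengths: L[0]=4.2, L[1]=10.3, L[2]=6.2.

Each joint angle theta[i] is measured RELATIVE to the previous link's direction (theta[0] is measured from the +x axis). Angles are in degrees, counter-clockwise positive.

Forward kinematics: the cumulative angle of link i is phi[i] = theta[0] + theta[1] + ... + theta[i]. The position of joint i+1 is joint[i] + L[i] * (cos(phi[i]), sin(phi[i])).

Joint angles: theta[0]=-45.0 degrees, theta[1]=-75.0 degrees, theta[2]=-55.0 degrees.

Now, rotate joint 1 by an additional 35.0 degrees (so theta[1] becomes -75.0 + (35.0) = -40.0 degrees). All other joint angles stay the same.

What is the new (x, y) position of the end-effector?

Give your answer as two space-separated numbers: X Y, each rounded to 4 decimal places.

joint[0] = (0.0000, 0.0000)  (base)
link 0: phi[0] = -45 = -45 deg
  cos(-45 deg) = 0.7071, sin(-45 deg) = -0.7071
  joint[1] = (0.0000, 0.0000) + 4.2 * (0.7071, -0.7071) = (0.0000 + 2.9698, 0.0000 + -2.9698) = (2.9698, -2.9698)
link 1: phi[1] = -45 + -40 = -85 deg
  cos(-85 deg) = 0.0872, sin(-85 deg) = -0.9962
  joint[2] = (2.9698, -2.9698) + 10.3 * (0.0872, -0.9962) = (2.9698 + 0.8977, -2.9698 + -10.2608) = (3.8676, -13.2307)
link 2: phi[2] = -45 + -40 + -55 = -140 deg
  cos(-140 deg) = -0.7660, sin(-140 deg) = -0.6428
  joint[3] = (3.8676, -13.2307) + 6.2 * (-0.7660, -0.6428) = (3.8676 + -4.7495, -13.2307 + -3.9853) = (-0.8819, -17.2159)
End effector: (-0.8819, -17.2159)

Answer: -0.8819 -17.2159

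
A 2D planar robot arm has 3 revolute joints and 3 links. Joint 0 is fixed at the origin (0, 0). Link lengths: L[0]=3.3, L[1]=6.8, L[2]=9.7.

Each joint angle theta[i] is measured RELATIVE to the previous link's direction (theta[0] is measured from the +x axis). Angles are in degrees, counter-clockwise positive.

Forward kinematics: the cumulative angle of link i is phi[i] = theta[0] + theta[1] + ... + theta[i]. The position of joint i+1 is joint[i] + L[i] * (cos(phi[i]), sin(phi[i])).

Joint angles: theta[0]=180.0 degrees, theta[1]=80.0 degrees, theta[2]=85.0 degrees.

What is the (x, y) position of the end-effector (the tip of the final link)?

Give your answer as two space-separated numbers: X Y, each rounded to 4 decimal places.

joint[0] = (0.0000, 0.0000)  (base)
link 0: phi[0] = 180 = 180 deg
  cos(180 deg) = -1.0000, sin(180 deg) = 0.0000
  joint[1] = (0.0000, 0.0000) + 3.3 * (-1.0000, 0.0000) = (0.0000 + -3.3000, 0.0000 + 0.0000) = (-3.3000, 0.0000)
link 1: phi[1] = 180 + 80 = 260 deg
  cos(260 deg) = -0.1736, sin(260 deg) = -0.9848
  joint[2] = (-3.3000, 0.0000) + 6.8 * (-0.1736, -0.9848) = (-3.3000 + -1.1808, 0.0000 + -6.6967) = (-4.4808, -6.6967)
link 2: phi[2] = 180 + 80 + 85 = 345 deg
  cos(345 deg) = 0.9659, sin(345 deg) = -0.2588
  joint[3] = (-4.4808, -6.6967) + 9.7 * (0.9659, -0.2588) = (-4.4808 + 9.3695, -6.6967 + -2.5105) = (4.8887, -9.2072)
End effector: (4.8887, -9.2072)

Answer: 4.8887 -9.2072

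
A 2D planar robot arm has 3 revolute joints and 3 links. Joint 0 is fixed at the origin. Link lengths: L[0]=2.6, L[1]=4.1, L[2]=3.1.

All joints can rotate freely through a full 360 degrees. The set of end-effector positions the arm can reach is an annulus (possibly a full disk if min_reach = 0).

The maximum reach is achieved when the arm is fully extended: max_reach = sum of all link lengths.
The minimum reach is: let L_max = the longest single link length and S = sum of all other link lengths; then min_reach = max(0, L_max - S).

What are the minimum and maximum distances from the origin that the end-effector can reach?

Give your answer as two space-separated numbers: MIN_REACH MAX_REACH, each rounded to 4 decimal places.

Link lengths: [2.6, 4.1, 3.1]
max_reach = 2.6 + 4.1 + 3.1 = 9.8
L_max = max([2.6, 4.1, 3.1]) = 4.1
S (sum of others) = 9.8 - 4.1 = 5.7
min_reach = max(0, 4.1 - 5.7) = max(0, -1.6) = 0

Answer: 0.0000 9.8000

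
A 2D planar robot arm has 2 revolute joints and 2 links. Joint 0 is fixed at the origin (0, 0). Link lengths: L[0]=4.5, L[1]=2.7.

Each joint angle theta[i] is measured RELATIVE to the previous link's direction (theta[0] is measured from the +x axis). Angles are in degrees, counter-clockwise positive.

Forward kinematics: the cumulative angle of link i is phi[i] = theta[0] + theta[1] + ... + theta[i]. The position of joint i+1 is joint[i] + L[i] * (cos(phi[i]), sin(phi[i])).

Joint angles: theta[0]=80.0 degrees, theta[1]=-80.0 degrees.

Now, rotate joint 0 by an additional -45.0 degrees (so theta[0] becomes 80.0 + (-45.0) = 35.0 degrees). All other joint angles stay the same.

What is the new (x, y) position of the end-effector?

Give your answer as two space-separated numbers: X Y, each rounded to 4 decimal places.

joint[0] = (0.0000, 0.0000)  (base)
link 0: phi[0] = 35 = 35 deg
  cos(35 deg) = 0.8192, sin(35 deg) = 0.5736
  joint[1] = (0.0000, 0.0000) + 4.5 * (0.8192, 0.5736) = (0.0000 + 3.6862, 0.0000 + 2.5811) = (3.6862, 2.5811)
link 1: phi[1] = 35 + -80 = -45 deg
  cos(-45 deg) = 0.7071, sin(-45 deg) = -0.7071
  joint[2] = (3.6862, 2.5811) + 2.7 * (0.7071, -0.7071) = (3.6862 + 1.9092, 2.5811 + -1.9092) = (5.5954, 0.6719)
End effector: (5.5954, 0.6719)

Answer: 5.5954 0.6719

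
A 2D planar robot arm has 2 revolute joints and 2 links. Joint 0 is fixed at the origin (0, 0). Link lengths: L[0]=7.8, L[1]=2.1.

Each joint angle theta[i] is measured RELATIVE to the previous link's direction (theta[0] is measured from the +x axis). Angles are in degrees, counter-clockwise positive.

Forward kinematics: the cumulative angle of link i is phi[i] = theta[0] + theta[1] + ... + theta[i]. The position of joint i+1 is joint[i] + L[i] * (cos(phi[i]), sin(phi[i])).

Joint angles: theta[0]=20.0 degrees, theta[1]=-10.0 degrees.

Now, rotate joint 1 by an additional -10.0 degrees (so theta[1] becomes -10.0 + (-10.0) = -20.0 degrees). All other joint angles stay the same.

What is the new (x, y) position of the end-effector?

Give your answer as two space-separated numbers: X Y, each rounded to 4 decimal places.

Answer: 9.4296 2.6678

Derivation:
joint[0] = (0.0000, 0.0000)  (base)
link 0: phi[0] = 20 = 20 deg
  cos(20 deg) = 0.9397, sin(20 deg) = 0.3420
  joint[1] = (0.0000, 0.0000) + 7.8 * (0.9397, 0.3420) = (0.0000 + 7.3296, 0.0000 + 2.6678) = (7.3296, 2.6678)
link 1: phi[1] = 20 + -20 = 0 deg
  cos(0 deg) = 1.0000, sin(0 deg) = 0.0000
  joint[2] = (7.3296, 2.6678) + 2.1 * (1.0000, 0.0000) = (7.3296 + 2.1000, 2.6678 + 0.0000) = (9.4296, 2.6678)
End effector: (9.4296, 2.6678)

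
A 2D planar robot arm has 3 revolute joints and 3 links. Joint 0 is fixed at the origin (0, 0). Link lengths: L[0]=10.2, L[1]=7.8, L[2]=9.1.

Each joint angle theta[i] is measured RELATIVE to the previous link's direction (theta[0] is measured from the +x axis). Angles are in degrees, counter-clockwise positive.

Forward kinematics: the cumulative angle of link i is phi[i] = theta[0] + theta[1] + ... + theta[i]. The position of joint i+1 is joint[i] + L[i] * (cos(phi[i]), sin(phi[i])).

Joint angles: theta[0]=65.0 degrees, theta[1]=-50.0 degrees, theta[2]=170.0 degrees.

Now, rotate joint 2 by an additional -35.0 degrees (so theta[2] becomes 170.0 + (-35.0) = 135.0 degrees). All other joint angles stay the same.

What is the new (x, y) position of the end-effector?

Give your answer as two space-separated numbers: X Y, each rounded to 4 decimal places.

joint[0] = (0.0000, 0.0000)  (base)
link 0: phi[0] = 65 = 65 deg
  cos(65 deg) = 0.4226, sin(65 deg) = 0.9063
  joint[1] = (0.0000, 0.0000) + 10.2 * (0.4226, 0.9063) = (0.0000 + 4.3107, 0.0000 + 9.2443) = (4.3107, 9.2443)
link 1: phi[1] = 65 + -50 = 15 deg
  cos(15 deg) = 0.9659, sin(15 deg) = 0.2588
  joint[2] = (4.3107, 9.2443) + 7.8 * (0.9659, 0.2588) = (4.3107 + 7.5342, 9.2443 + 2.0188) = (11.8449, 11.2631)
link 2: phi[2] = 65 + -50 + 135 = 150 deg
  cos(150 deg) = -0.8660, sin(150 deg) = 0.5000
  joint[3] = (11.8449, 11.2631) + 9.1 * (-0.8660, 0.5000) = (11.8449 + -7.8808, 11.2631 + 4.5500) = (3.9641, 15.8131)
End effector: (3.9641, 15.8131)

Answer: 3.9641 15.8131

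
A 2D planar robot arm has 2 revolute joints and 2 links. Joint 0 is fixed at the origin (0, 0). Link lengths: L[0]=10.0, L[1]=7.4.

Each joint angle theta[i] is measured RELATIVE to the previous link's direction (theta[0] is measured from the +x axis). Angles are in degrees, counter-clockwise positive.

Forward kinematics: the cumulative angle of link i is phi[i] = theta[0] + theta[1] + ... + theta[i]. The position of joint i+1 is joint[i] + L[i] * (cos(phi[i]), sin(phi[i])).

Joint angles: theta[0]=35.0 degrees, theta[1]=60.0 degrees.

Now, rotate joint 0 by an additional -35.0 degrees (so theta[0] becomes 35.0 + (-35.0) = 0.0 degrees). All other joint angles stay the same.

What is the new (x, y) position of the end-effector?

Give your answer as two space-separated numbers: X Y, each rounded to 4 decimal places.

Answer: 13.7000 6.4086

Derivation:
joint[0] = (0.0000, 0.0000)  (base)
link 0: phi[0] = 0 = 0 deg
  cos(0 deg) = 1.0000, sin(0 deg) = 0.0000
  joint[1] = (0.0000, 0.0000) + 10 * (1.0000, 0.0000) = (0.0000 + 10.0000, 0.0000 + 0.0000) = (10.0000, 0.0000)
link 1: phi[1] = 0 + 60 = 60 deg
  cos(60 deg) = 0.5000, sin(60 deg) = 0.8660
  joint[2] = (10.0000, 0.0000) + 7.4 * (0.5000, 0.8660) = (10.0000 + 3.7000, 0.0000 + 6.4086) = (13.7000, 6.4086)
End effector: (13.7000, 6.4086)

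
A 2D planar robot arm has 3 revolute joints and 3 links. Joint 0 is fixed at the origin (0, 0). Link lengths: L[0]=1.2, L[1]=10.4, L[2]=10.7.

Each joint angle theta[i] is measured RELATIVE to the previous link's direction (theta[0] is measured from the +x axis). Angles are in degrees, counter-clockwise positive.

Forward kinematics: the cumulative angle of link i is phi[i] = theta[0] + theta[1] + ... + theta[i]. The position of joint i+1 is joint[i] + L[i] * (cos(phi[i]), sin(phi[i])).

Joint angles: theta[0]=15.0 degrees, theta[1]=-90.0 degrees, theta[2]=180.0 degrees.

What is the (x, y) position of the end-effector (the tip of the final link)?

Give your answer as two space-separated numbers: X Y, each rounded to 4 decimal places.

Answer: 1.0815 0.6004

Derivation:
joint[0] = (0.0000, 0.0000)  (base)
link 0: phi[0] = 15 = 15 deg
  cos(15 deg) = 0.9659, sin(15 deg) = 0.2588
  joint[1] = (0.0000, 0.0000) + 1.2 * (0.9659, 0.2588) = (0.0000 + 1.1591, 0.0000 + 0.3106) = (1.1591, 0.3106)
link 1: phi[1] = 15 + -90 = -75 deg
  cos(-75 deg) = 0.2588, sin(-75 deg) = -0.9659
  joint[2] = (1.1591, 0.3106) + 10.4 * (0.2588, -0.9659) = (1.1591 + 2.6917, 0.3106 + -10.0456) = (3.8508, -9.7350)
link 2: phi[2] = 15 + -90 + 180 = 105 deg
  cos(105 deg) = -0.2588, sin(105 deg) = 0.9659
  joint[3] = (3.8508, -9.7350) + 10.7 * (-0.2588, 0.9659) = (3.8508 + -2.7694, -9.7350 + 10.3354) = (1.0815, 0.6004)
End effector: (1.0815, 0.6004)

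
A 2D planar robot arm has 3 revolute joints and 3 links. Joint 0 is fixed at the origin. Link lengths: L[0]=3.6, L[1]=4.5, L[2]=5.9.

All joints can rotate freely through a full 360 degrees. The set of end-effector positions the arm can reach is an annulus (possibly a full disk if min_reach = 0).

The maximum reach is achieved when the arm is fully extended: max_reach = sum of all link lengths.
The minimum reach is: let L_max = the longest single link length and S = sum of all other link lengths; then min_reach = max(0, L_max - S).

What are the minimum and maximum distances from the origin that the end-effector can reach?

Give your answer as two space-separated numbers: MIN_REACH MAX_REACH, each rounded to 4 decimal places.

Answer: 0.0000 14.0000

Derivation:
Link lengths: [3.6, 4.5, 5.9]
max_reach = 3.6 + 4.5 + 5.9 = 14
L_max = max([3.6, 4.5, 5.9]) = 5.9
S (sum of others) = 14 - 5.9 = 8.1
min_reach = max(0, 5.9 - 8.1) = max(0, -2.2) = 0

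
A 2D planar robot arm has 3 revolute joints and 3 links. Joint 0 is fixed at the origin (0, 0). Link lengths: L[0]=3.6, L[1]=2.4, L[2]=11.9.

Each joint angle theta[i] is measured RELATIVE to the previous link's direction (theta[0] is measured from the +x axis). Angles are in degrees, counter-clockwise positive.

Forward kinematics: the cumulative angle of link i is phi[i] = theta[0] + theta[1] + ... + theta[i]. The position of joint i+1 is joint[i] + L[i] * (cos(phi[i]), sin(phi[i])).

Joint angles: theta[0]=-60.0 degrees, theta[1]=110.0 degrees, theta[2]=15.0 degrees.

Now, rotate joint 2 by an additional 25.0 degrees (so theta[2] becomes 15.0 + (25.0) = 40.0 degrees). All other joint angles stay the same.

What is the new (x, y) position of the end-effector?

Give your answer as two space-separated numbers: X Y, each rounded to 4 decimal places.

joint[0] = (0.0000, 0.0000)  (base)
link 0: phi[0] = -60 = -60 deg
  cos(-60 deg) = 0.5000, sin(-60 deg) = -0.8660
  joint[1] = (0.0000, 0.0000) + 3.6 * (0.5000, -0.8660) = (0.0000 + 1.8000, 0.0000 + -3.1177) = (1.8000, -3.1177)
link 1: phi[1] = -60 + 110 = 50 deg
  cos(50 deg) = 0.6428, sin(50 deg) = 0.7660
  joint[2] = (1.8000, -3.1177) + 2.4 * (0.6428, 0.7660) = (1.8000 + 1.5427, -3.1177 + 1.8385) = (3.3427, -1.2792)
link 2: phi[2] = -60 + 110 + 40 = 90 deg
  cos(90 deg) = 0.0000, sin(90 deg) = 1.0000
  joint[3] = (3.3427, -1.2792) + 11.9 * (0.0000, 1.0000) = (3.3427 + 0.0000, -1.2792 + 11.9000) = (3.3427, 10.6208)
End effector: (3.3427, 10.6208)

Answer: 3.3427 10.6208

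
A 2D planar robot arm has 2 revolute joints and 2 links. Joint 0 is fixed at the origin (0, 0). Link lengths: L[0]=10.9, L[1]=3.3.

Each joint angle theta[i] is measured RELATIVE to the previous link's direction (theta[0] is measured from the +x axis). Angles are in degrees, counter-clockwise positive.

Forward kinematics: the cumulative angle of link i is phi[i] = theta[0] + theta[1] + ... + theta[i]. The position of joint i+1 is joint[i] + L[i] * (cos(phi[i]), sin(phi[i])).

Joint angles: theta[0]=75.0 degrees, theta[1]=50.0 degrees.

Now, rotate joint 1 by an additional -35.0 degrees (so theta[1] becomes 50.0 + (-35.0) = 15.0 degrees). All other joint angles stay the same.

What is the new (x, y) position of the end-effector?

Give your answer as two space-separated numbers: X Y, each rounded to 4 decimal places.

joint[0] = (0.0000, 0.0000)  (base)
link 0: phi[0] = 75 = 75 deg
  cos(75 deg) = 0.2588, sin(75 deg) = 0.9659
  joint[1] = (0.0000, 0.0000) + 10.9 * (0.2588, 0.9659) = (0.0000 + 2.8211, 0.0000 + 10.5286) = (2.8211, 10.5286)
link 1: phi[1] = 75 + 15 = 90 deg
  cos(90 deg) = 0.0000, sin(90 deg) = 1.0000
  joint[2] = (2.8211, 10.5286) + 3.3 * (0.0000, 1.0000) = (2.8211 + 0.0000, 10.5286 + 3.3000) = (2.8211, 13.8286)
End effector: (2.8211, 13.8286)

Answer: 2.8211 13.8286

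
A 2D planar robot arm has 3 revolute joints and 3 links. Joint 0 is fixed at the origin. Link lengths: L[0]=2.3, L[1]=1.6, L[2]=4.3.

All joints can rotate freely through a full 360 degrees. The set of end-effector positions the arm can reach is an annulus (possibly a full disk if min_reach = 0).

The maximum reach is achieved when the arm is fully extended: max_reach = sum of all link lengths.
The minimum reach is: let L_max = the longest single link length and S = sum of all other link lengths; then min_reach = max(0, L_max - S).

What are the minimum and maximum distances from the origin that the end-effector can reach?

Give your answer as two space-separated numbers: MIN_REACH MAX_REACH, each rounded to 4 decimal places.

Link lengths: [2.3, 1.6, 4.3]
max_reach = 2.3 + 1.6 + 4.3 = 8.2
L_max = max([2.3, 1.6, 4.3]) = 4.3
S (sum of others) = 8.2 - 4.3 = 3.9
min_reach = max(0, 4.3 - 3.9) = max(0, 0.4) = 0.4

Answer: 0.4000 8.2000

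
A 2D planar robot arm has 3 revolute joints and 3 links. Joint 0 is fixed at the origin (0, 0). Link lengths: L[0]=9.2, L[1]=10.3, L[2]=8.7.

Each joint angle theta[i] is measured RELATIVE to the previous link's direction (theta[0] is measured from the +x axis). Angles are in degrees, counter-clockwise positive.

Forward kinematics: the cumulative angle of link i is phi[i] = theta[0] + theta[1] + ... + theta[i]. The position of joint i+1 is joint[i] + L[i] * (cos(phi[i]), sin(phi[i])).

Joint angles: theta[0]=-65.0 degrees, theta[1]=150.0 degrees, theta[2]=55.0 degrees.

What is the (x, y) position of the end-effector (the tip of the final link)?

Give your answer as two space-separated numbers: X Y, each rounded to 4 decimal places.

Answer: -1.8788 7.5150

Derivation:
joint[0] = (0.0000, 0.0000)  (base)
link 0: phi[0] = -65 = -65 deg
  cos(-65 deg) = 0.4226, sin(-65 deg) = -0.9063
  joint[1] = (0.0000, 0.0000) + 9.2 * (0.4226, -0.9063) = (0.0000 + 3.8881, 0.0000 + -8.3380) = (3.8881, -8.3380)
link 1: phi[1] = -65 + 150 = 85 deg
  cos(85 deg) = 0.0872, sin(85 deg) = 0.9962
  joint[2] = (3.8881, -8.3380) + 10.3 * (0.0872, 0.9962) = (3.8881 + 0.8977, -8.3380 + 10.2608) = (4.7858, 1.9228)
link 2: phi[2] = -65 + 150 + 55 = 140 deg
  cos(140 deg) = -0.7660, sin(140 deg) = 0.6428
  joint[3] = (4.7858, 1.9228) + 8.7 * (-0.7660, 0.6428) = (4.7858 + -6.6646, 1.9228 + 5.5923) = (-1.8788, 7.5150)
End effector: (-1.8788, 7.5150)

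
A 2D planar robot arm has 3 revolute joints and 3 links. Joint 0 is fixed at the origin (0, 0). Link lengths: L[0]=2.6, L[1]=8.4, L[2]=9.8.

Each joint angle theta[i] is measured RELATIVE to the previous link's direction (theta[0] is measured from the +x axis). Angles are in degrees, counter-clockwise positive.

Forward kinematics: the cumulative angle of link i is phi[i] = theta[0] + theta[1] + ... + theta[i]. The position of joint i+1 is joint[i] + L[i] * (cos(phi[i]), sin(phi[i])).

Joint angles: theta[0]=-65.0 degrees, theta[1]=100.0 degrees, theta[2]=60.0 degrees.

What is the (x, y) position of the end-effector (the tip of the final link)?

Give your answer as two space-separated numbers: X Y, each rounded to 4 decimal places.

joint[0] = (0.0000, 0.0000)  (base)
link 0: phi[0] = -65 = -65 deg
  cos(-65 deg) = 0.4226, sin(-65 deg) = -0.9063
  joint[1] = (0.0000, 0.0000) + 2.6 * (0.4226, -0.9063) = (0.0000 + 1.0988, 0.0000 + -2.3564) = (1.0988, -2.3564)
link 1: phi[1] = -65 + 100 = 35 deg
  cos(35 deg) = 0.8192, sin(35 deg) = 0.5736
  joint[2] = (1.0988, -2.3564) + 8.4 * (0.8192, 0.5736) = (1.0988 + 6.8809, -2.3564 + 4.8180) = (7.9797, 2.4616)
link 2: phi[2] = -65 + 100 + 60 = 95 deg
  cos(95 deg) = -0.0872, sin(95 deg) = 0.9962
  joint[3] = (7.9797, 2.4616) + 9.8 * (-0.0872, 0.9962) = (7.9797 + -0.8541, 2.4616 + 9.7627) = (7.1256, 12.2243)
End effector: (7.1256, 12.2243)

Answer: 7.1256 12.2243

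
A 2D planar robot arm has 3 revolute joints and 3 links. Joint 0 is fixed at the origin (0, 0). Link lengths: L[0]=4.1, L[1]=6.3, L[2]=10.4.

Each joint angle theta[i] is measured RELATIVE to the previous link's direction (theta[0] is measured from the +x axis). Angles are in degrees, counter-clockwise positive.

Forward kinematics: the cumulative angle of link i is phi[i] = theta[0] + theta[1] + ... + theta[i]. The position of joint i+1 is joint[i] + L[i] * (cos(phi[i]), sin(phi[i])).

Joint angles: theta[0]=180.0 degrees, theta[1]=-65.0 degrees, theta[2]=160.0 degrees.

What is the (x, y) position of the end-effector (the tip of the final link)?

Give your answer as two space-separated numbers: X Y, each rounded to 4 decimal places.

joint[0] = (0.0000, 0.0000)  (base)
link 0: phi[0] = 180 = 180 deg
  cos(180 deg) = -1.0000, sin(180 deg) = 0.0000
  joint[1] = (0.0000, 0.0000) + 4.1 * (-1.0000, 0.0000) = (0.0000 + -4.1000, 0.0000 + 0.0000) = (-4.1000, 0.0000)
link 1: phi[1] = 180 + -65 = 115 deg
  cos(115 deg) = -0.4226, sin(115 deg) = 0.9063
  joint[2] = (-4.1000, 0.0000) + 6.3 * (-0.4226, 0.9063) = (-4.1000 + -2.6625, 0.0000 + 5.7097) = (-6.7625, 5.7097)
link 2: phi[2] = 180 + -65 + 160 = 275 deg
  cos(275 deg) = 0.0872, sin(275 deg) = -0.9962
  joint[3] = (-6.7625, 5.7097) + 10.4 * (0.0872, -0.9962) = (-6.7625 + 0.9064, 5.7097 + -10.3604) = (-5.8561, -4.6507)
End effector: (-5.8561, -4.6507)

Answer: -5.8561 -4.6507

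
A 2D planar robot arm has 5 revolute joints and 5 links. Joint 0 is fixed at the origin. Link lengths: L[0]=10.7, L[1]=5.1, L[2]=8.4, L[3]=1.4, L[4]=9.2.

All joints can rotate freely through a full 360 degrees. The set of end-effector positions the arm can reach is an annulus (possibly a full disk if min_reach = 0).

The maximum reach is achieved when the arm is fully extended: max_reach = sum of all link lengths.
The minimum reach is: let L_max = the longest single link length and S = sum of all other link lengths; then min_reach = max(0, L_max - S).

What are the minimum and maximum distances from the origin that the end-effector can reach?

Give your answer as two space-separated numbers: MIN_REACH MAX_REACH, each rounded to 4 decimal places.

Link lengths: [10.7, 5.1, 8.4, 1.4, 9.2]
max_reach = 10.7 + 5.1 + 8.4 + 1.4 + 9.2 = 34.8
L_max = max([10.7, 5.1, 8.4, 1.4, 9.2]) = 10.7
S (sum of others) = 34.8 - 10.7 = 24.1
min_reach = max(0, 10.7 - 24.1) = max(0, -13.4) = 0

Answer: 0.0000 34.8000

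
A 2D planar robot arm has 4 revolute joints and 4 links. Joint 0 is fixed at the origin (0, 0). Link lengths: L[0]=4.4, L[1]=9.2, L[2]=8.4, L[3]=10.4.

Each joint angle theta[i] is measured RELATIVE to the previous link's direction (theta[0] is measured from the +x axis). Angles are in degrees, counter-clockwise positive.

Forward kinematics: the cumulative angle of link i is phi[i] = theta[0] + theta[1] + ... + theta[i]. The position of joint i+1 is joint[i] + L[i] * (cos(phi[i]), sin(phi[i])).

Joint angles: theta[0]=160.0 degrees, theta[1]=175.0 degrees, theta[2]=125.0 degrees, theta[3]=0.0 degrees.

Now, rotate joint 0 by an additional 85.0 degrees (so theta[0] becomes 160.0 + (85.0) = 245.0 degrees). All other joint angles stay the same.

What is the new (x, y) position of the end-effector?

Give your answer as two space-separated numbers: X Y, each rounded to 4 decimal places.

Answer: -15.9880 2.3412

Derivation:
joint[0] = (0.0000, 0.0000)  (base)
link 0: phi[0] = 245 = 245 deg
  cos(245 deg) = -0.4226, sin(245 deg) = -0.9063
  joint[1] = (0.0000, 0.0000) + 4.4 * (-0.4226, -0.9063) = (0.0000 + -1.8595, 0.0000 + -3.9878) = (-1.8595, -3.9878)
link 1: phi[1] = 245 + 175 = 420 deg
  cos(420 deg) = 0.5000, sin(420 deg) = 0.8660
  joint[2] = (-1.8595, -3.9878) + 9.2 * (0.5000, 0.8660) = (-1.8595 + 4.6000, -3.9878 + 7.9674) = (2.7405, 3.9797)
link 2: phi[2] = 245 + 175 + 125 = 545 deg
  cos(545 deg) = -0.9962, sin(545 deg) = -0.0872
  joint[3] = (2.7405, 3.9797) + 8.4 * (-0.9962, -0.0872) = (2.7405 + -8.3680, 3.9797 + -0.7321) = (-5.6276, 3.2476)
link 3: phi[3] = 245 + 175 + 125 + 0 = 545 deg
  cos(545 deg) = -0.9962, sin(545 deg) = -0.0872
  joint[4] = (-5.6276, 3.2476) + 10.4 * (-0.9962, -0.0872) = (-5.6276 + -10.3604, 3.2476 + -0.9064) = (-15.9880, 2.3412)
End effector: (-15.9880, 2.3412)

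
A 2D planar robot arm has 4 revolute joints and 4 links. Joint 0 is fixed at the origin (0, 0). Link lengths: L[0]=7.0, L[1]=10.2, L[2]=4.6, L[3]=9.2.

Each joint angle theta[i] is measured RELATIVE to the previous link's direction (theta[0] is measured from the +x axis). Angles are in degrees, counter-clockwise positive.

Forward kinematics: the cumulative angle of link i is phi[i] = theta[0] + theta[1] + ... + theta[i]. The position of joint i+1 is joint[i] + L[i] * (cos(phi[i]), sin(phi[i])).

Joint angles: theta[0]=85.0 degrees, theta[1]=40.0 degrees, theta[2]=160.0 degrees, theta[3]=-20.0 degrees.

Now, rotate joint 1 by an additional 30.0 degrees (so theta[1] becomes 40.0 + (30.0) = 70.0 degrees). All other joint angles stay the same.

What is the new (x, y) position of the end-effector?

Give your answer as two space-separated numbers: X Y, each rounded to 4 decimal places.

Answer: -1.4935 -0.3067

Derivation:
joint[0] = (0.0000, 0.0000)  (base)
link 0: phi[0] = 85 = 85 deg
  cos(85 deg) = 0.0872, sin(85 deg) = 0.9962
  joint[1] = (0.0000, 0.0000) + 7 * (0.0872, 0.9962) = (0.0000 + 0.6101, 0.0000 + 6.9734) = (0.6101, 6.9734)
link 1: phi[1] = 85 + 70 = 155 deg
  cos(155 deg) = -0.9063, sin(155 deg) = 0.4226
  joint[2] = (0.6101, 6.9734) + 10.2 * (-0.9063, 0.4226) = (0.6101 + -9.2443, 6.9734 + 4.3107) = (-8.6342, 11.2841)
link 2: phi[2] = 85 + 70 + 160 = 315 deg
  cos(315 deg) = 0.7071, sin(315 deg) = -0.7071
  joint[3] = (-8.6342, 11.2841) + 4.6 * (0.7071, -0.7071) = (-8.6342 + 3.2527, 11.2841 + -3.2527) = (-5.3816, 8.0314)
link 3: phi[3] = 85 + 70 + 160 + -20 = 295 deg
  cos(295 deg) = 0.4226, sin(295 deg) = -0.9063
  joint[4] = (-5.3816, 8.0314) + 9.2 * (0.4226, -0.9063) = (-5.3816 + 3.8881, 8.0314 + -8.3380) = (-1.4935, -0.3067)
End effector: (-1.4935, -0.3067)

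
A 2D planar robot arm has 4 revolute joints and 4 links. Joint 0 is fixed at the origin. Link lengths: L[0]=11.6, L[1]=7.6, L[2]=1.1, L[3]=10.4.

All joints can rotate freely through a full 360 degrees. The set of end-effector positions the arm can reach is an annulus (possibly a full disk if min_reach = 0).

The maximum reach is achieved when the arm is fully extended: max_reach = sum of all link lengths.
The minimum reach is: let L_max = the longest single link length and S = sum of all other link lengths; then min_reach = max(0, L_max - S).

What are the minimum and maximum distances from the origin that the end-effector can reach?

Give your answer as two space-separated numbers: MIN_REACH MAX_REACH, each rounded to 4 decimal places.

Answer: 0.0000 30.7000

Derivation:
Link lengths: [11.6, 7.6, 1.1, 10.4]
max_reach = 11.6 + 7.6 + 1.1 + 10.4 = 30.7
L_max = max([11.6, 7.6, 1.1, 10.4]) = 11.6
S (sum of others) = 30.7 - 11.6 = 19.1
min_reach = max(0, 11.6 - 19.1) = max(0, -7.5) = 0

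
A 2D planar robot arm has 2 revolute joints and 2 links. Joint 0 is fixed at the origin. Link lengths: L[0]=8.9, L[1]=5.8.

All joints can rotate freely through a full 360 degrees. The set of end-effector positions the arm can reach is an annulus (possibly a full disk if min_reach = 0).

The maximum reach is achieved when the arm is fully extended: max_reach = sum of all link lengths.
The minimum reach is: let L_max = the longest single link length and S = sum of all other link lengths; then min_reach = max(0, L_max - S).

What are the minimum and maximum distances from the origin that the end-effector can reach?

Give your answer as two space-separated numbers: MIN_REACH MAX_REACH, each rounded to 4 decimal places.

Link lengths: [8.9, 5.8]
max_reach = 8.9 + 5.8 = 14.7
L_max = max([8.9, 5.8]) = 8.9
S (sum of others) = 14.7 - 8.9 = 5.8
min_reach = max(0, 8.9 - 5.8) = max(0, 3.1) = 3.1

Answer: 3.1000 14.7000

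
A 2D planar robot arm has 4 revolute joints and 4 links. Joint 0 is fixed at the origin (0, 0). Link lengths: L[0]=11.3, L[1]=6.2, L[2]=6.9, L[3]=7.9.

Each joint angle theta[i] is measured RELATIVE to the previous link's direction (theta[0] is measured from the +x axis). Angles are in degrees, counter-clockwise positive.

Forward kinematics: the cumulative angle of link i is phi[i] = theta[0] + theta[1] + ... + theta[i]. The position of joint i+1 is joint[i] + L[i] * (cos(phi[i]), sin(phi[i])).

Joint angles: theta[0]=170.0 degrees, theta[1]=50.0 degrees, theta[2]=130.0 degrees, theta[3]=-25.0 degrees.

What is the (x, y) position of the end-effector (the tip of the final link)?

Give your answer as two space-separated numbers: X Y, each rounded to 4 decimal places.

Answer: -2.6113 -7.7525

Derivation:
joint[0] = (0.0000, 0.0000)  (base)
link 0: phi[0] = 170 = 170 deg
  cos(170 deg) = -0.9848, sin(170 deg) = 0.1736
  joint[1] = (0.0000, 0.0000) + 11.3 * (-0.9848, 0.1736) = (0.0000 + -11.1283, 0.0000 + 1.9622) = (-11.1283, 1.9622)
link 1: phi[1] = 170 + 50 = 220 deg
  cos(220 deg) = -0.7660, sin(220 deg) = -0.6428
  joint[2] = (-11.1283, 1.9622) + 6.2 * (-0.7660, -0.6428) = (-11.1283 + -4.7495, 1.9622 + -3.9853) = (-15.8778, -2.0231)
link 2: phi[2] = 170 + 50 + 130 = 350 deg
  cos(350 deg) = 0.9848, sin(350 deg) = -0.1736
  joint[3] = (-15.8778, -2.0231) + 6.9 * (0.9848, -0.1736) = (-15.8778 + 6.7952, -2.0231 + -1.1982) = (-9.0826, -3.2212)
link 3: phi[3] = 170 + 50 + 130 + -25 = 325 deg
  cos(325 deg) = 0.8192, sin(325 deg) = -0.5736
  joint[4] = (-9.0826, -3.2212) + 7.9 * (0.8192, -0.5736) = (-9.0826 + 6.4713, -3.2212 + -4.5313) = (-2.6113, -7.7525)
End effector: (-2.6113, -7.7525)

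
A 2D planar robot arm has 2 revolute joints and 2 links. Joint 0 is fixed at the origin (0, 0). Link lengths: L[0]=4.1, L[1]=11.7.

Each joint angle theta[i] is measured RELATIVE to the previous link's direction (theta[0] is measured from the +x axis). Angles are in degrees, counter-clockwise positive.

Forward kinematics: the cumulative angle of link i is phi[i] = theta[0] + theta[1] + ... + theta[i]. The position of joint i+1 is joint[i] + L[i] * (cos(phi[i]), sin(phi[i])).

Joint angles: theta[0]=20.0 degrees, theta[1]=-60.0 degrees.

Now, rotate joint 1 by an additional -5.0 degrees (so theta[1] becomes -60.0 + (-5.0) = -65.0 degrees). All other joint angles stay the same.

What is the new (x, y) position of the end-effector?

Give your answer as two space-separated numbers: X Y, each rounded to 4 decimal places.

joint[0] = (0.0000, 0.0000)  (base)
link 0: phi[0] = 20 = 20 deg
  cos(20 deg) = 0.9397, sin(20 deg) = 0.3420
  joint[1] = (0.0000, 0.0000) + 4.1 * (0.9397, 0.3420) = (0.0000 + 3.8527, 0.0000 + 1.4023) = (3.8527, 1.4023)
link 1: phi[1] = 20 + -65 = -45 deg
  cos(-45 deg) = 0.7071, sin(-45 deg) = -0.7071
  joint[2] = (3.8527, 1.4023) + 11.7 * (0.7071, -0.7071) = (3.8527 + 8.2731, 1.4023 + -8.2731) = (12.1259, -6.8709)
End effector: (12.1259, -6.8709)

Answer: 12.1259 -6.8709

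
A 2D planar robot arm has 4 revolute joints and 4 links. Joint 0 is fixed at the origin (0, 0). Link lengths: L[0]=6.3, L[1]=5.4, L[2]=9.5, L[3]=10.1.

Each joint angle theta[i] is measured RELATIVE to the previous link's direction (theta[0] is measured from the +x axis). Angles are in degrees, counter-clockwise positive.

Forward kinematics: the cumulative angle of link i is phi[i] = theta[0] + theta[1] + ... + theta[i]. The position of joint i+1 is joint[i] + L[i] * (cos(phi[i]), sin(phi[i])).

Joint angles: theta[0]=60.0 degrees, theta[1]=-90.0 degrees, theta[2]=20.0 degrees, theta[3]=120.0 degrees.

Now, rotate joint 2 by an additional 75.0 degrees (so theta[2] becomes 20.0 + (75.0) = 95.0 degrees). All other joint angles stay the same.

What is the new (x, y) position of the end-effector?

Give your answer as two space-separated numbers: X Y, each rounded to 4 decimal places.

Answer: 1.7798 10.4856

Derivation:
joint[0] = (0.0000, 0.0000)  (base)
link 0: phi[0] = 60 = 60 deg
  cos(60 deg) = 0.5000, sin(60 deg) = 0.8660
  joint[1] = (0.0000, 0.0000) + 6.3 * (0.5000, 0.8660) = (0.0000 + 3.1500, 0.0000 + 5.4560) = (3.1500, 5.4560)
link 1: phi[1] = 60 + -90 = -30 deg
  cos(-30 deg) = 0.8660, sin(-30 deg) = -0.5000
  joint[2] = (3.1500, 5.4560) + 5.4 * (0.8660, -0.5000) = (3.1500 + 4.6765, 5.4560 + -2.7000) = (7.8265, 2.7560)
link 2: phi[2] = 60 + -90 + 95 = 65 deg
  cos(65 deg) = 0.4226, sin(65 deg) = 0.9063
  joint[3] = (7.8265, 2.7560) + 9.5 * (0.4226, 0.9063) = (7.8265 + 4.0149, 2.7560 + 8.6099) = (11.8414, 11.3659)
link 3: phi[3] = 60 + -90 + 95 + 120 = 185 deg
  cos(185 deg) = -0.9962, sin(185 deg) = -0.0872
  joint[4] = (11.8414, 11.3659) + 10.1 * (-0.9962, -0.0872) = (11.8414 + -10.0616, 11.3659 + -0.8803) = (1.7798, 10.4856)
End effector: (1.7798, 10.4856)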